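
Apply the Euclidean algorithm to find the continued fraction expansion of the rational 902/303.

Run the Euclidean algorithm on 902 and 303; the successive quotients are the partial quotients a_0, a_1, ... (each step inverts the fractional part left over by the previous one):
  902 = 2*303 + 296, so a_0 = 2.
  303 = 1*296 + 7, so a_1 = 1.
  296 = 42*7 + 2, so a_2 = 42.
  7 = 3*2 + 1, so a_3 = 3.
  2 = 2*1 + 0, so a_4 = 2.
The remainder reaches 0 after 5 divisions, so the expansion has 5 partial quotients, read off in order.

[2; 1, 42, 3, 2]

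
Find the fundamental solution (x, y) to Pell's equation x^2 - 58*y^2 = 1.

First expand sqrt(58) as a continued fraction. With x_i = (sqrt(58) + m_i)/d_i and (m_0, d_0) = (0, 1): a_0 = floor(sqrt(58)) = 7, since 7^2 = 49 <= 58 < 64 = 8^2.
Iterate m_{i+1} = d_i*a_i - m_i, d_{i+1} = (58 - m_{i+1}^2)/d_i, a_{i+1} = floor((a_0 + m_{i+1})/d_{i+1}):
  m_1 = 1*7 - 0 = 7, d_1 = (58 - 7^2)/1 = 9/1 = 9, a_1 = floor((7 + 7)/9) = 1.
  m_2 = 9*1 - 7 = 2, d_2 = (58 - 2^2)/9 = 54/9 = 6, a_2 = floor((7 + 2)/6) = 1.
  m_3 = 6*1 - 2 = 4, d_3 = (58 - 4^2)/6 = 42/6 = 7, a_3 = floor((7 + 4)/7) = 1.
  m_4 = 7*1 - 4 = 3, d_4 = (58 - 3^2)/7 = 49/7 = 7, a_4 = floor((7 + 3)/7) = 1.
  m_5 = 7*1 - 3 = 4, d_5 = (58 - 4^2)/7 = 42/7 = 6, a_5 = floor((7 + 4)/6) = 1.
  m_6 = 6*1 - 4 = 2, d_6 = (58 - 2^2)/6 = 54/6 = 9, a_6 = floor((7 + 2)/9) = 1.
  m_7 = 9*1 - 2 = 7, d_7 = (58 - 7^2)/9 = 9/9 = 1, a_7 = floor((7 + 7)/1) = 14.
  m_8 = 1*14 - 7 = 7, d_8 = (58 - 7^2)/1 = 9/1 = 9: (m_8, d_8) = (m_1, d_1) = (7, 9), so from here the quotients repeat a_1, ..., a_7; the period length is 7.
So sqrt(58) = [7; (1, 1, 1, 1, 1, 1, 14)] with period length k = 7.
k is odd, so (p_{k-1}, q_{k-1}) only solves x^2 - 58y^2 = -1 and the fundamental solution of x^2 - 58y^2 = 1 is (p_{2k-1}, q_{2k-1}) = (p_13, q_13); compute convergents through index 13, running through the period twice.
Convergents (p_i = a_i*p_{i-1} + p_{i-2}, q_i = a_i*q_{i-1} + q_{i-2} with p_{-2}=0, p_{-1}=1, q_{-2}=1, q_{-1}=0):
  i=0: a_0=7, p_0 = 7*1 + 0 = 7, q_0 = 7*0 + 1 = 1.
  i=1: a_1=1, p_1 = 1*7 + 1 = 8, q_1 = 1*1 + 0 = 1.
  i=2: a_2=1, p_2 = 1*8 + 7 = 15, q_2 = 1*1 + 1 = 2.
  i=3: a_3=1, p_3 = 1*15 + 8 = 23, q_3 = 1*2 + 1 = 3.
  i=4: a_4=1, p_4 = 1*23 + 15 = 38, q_4 = 1*3 + 2 = 5.
  i=5: a_5=1, p_5 = 1*38 + 23 = 61, q_5 = 1*5 + 3 = 8.
  i=6: a_6=1, p_6 = 1*61 + 38 = 99, q_6 = 1*8 + 5 = 13.
  i=7: a_7=14, p_7 = 14*99 + 61 = 1447, q_7 = 14*13 + 8 = 190.
  i=8: a_8=1, p_8 = 1*1447 + 99 = 1546, q_8 = 1*190 + 13 = 203.
  i=9: a_9=1, p_9 = 1*1546 + 1447 = 2993, q_9 = 1*203 + 190 = 393.
  i=10: a_10=1, p_10 = 1*2993 + 1546 = 4539, q_10 = 1*393 + 203 = 596.
  i=11: a_11=1, p_11 = 1*4539 + 2993 = 7532, q_11 = 1*596 + 393 = 989.
  i=12: a_12=1, p_12 = 1*7532 + 4539 = 12071, q_12 = 1*989 + 596 = 1585.
  i=13: a_13=1, p_13 = 1*12071 + 7532 = 19603, q_13 = 1*1585 + 989 = 2574.
Indeed p_6^2 - 58*q_6^2 = 9801 - 9802 = -1, not +1.
Check: 19603^2 - 58*2574^2 = 384277609 - 384277608 = 1, so (x, y) = (19603, 2574) solves the equation, and by the theorem it is the least positive solution.

(x, y) = (19603, 2574)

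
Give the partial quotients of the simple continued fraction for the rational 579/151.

[3; 1, 5, 25]

Run the Euclidean algorithm on 579 and 151; the successive quotients are the partial quotients a_0, a_1, ... (each step inverts the fractional part left over by the previous one):
  579 = 3*151 + 126, so a_0 = 3.
  151 = 1*126 + 25, so a_1 = 1.
  126 = 5*25 + 1, so a_2 = 5.
  25 = 25*1 + 0, so a_3 = 25.
The remainder reaches 0 after 4 divisions, so the expansion has 4 partial quotients, read off in order.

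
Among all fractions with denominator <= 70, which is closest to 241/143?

91/54

Expand x = 241/143 as a continued fraction with the Euclidean algorithm:
  241 = 1*143 + 98, so a_0 = 1.
  143 = 1*98 + 45, so a_1 = 1.
  98 = 2*45 + 8, so a_2 = 2.
  45 = 5*8 + 5, so a_3 = 5.
  8 = 1*5 + 3, so a_4 = 1.
  5 = 1*3 + 2, so a_5 = 1.
  3 = 1*2 + 1, so a_6 = 1.
  2 = 2*1 + 0, so a_7 = 2.
so x = [1; 1, 2, 5, 1, 1, 1, 2].
Convergents (p_i = a_i*p_{i-1} + p_{i-2}, q_i = a_i*q_{i-1} + q_{i-2} with p_{-2}=0, p_{-1}=1, q_{-2}=1, q_{-1}=0), until the denominator exceeds 70:
  i=0: a_0=1, p_0 = 1*1 + 0 = 1, q_0 = 1*0 + 1 = 1.
  i=1: a_1=1, p_1 = 1*1 + 1 = 2, q_1 = 1*1 + 0 = 1.
  i=2: a_2=2, p_2 = 2*2 + 1 = 5, q_2 = 2*1 + 1 = 3.
  i=3: a_3=5, p_3 = 5*5 + 2 = 27, q_3 = 5*3 + 1 = 16.
  i=4: a_4=1, p_4 = 1*27 + 5 = 32, q_4 = 1*16 + 3 = 19.
  i=5: a_5=1, p_5 = 1*32 + 27 = 59, q_5 = 1*19 + 16 = 35.
  i=6: a_6=1, p_6 = 1*59 + 32 = 91, q_6 = 1*35 + 19 = 54.
  i=7: a_7=2, p_7 = 2*91 + 59 = 241, q_7 = 2*54 + 35 = 143.
q_7 = 143 > 70, so the last convergent with denominator <= 70 is p_6/q_6 = 91/54.
The closest fraction with denominator <= 70 is either p_6/q_6 or the intermediate fraction (k*p_6 + p_5)/(k*q_6 + q_5) with the largest k >= 1 whose denominator stays <= 70; these approach x as k grows, and every other convergent or intermediate fraction in range is farther away.
Largest k: floor((70 - q_5)/q_6) = floor((70 - 35)/54) = 0.
Since k = 0, no intermediate fraction beyond p_6/q_6 has denominator <= 70, so the convergent 91/54 is the closest (its error is |241*54 - 91*143|/(143*54) = 1/7722).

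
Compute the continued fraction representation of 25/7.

[3; 1, 1, 3]

Run the Euclidean algorithm on 25 and 7; the successive quotients are the partial quotients a_0, a_1, ... (each step inverts the fractional part left over by the previous one):
  25 = 3*7 + 4, so a_0 = 3.
  7 = 1*4 + 3, so a_1 = 1.
  4 = 1*3 + 1, so a_2 = 1.
  3 = 3*1 + 0, so a_3 = 3.
The remainder reaches 0 after 4 divisions, so the expansion has 4 partial quotients, read off in order.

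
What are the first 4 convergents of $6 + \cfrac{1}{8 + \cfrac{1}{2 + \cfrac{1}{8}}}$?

Using the convergent recurrence p_i = a_i*p_{i-1} + p_{i-2}, q_i = a_i*q_{i-1} + q_{i-2} with p_{-2}=0, p_{-1}=1, q_{-2}=1, q_{-1}=0:
  i=0: a_0=6, p_0 = 6*1 + 0 = 6, q_0 = 6*0 + 1 = 1.
  i=1: a_1=8, p_1 = 8*6 + 1 = 49, q_1 = 8*1 + 0 = 8.
  i=2: a_2=2, p_2 = 2*49 + 6 = 104, q_2 = 2*8 + 1 = 17.
  i=3: a_3=8, p_3 = 8*104 + 49 = 881, q_3 = 8*17 + 8 = 144.

6/1, 49/8, 104/17, 881/144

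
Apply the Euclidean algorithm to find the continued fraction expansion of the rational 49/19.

Run the Euclidean algorithm on 49 and 19; the successive quotients are the partial quotients a_0, a_1, ... (each step inverts the fractional part left over by the previous one):
  49 = 2*19 + 11, so a_0 = 2.
  19 = 1*11 + 8, so a_1 = 1.
  11 = 1*8 + 3, so a_2 = 1.
  8 = 2*3 + 2, so a_3 = 2.
  3 = 1*2 + 1, so a_4 = 1.
  2 = 2*1 + 0, so a_5 = 2.
The remainder reaches 0 after 6 divisions, so the expansion has 6 partial quotients, read off in order.

[2; 1, 1, 2, 1, 2]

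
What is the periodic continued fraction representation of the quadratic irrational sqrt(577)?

Write x_i = (sqrt(577) + m_i)/d_i with (m_0, d_0) = (0, 1). a_0 = floor(sqrt(577)) = 24, since 24^2 = 576 <= 577 < 625 = 25^2.
Iterate m_{i+1} = d_i*a_i - m_i, d_{i+1} = (577 - m_{i+1}^2)/d_i, a_{i+1} = floor((a_0 + m_{i+1})/d_{i+1}):
  m_1 = 1*24 - 0 = 24, d_1 = (577 - 24^2)/1 = 1/1 = 1, a_1 = floor((24 + 24)/1) = 48.
  m_2 = 1*48 - 24 = 24, d_2 = (577 - 24^2)/1 = 1/1 = 1: (m_2, d_2) = (m_1, d_1) = (24, 1), so from here the quotient a_1 repeats; the period length is 1.
Hence the expansion of sqrt(577) is a_0 = 24 followed by the repeating block 48 (period 1).

[24; (48)]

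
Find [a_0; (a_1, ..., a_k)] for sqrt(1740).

Write x_i = (sqrt(1740) + m_i)/d_i with (m_0, d_0) = (0, 1). a_0 = floor(sqrt(1740)) = 41, since 41^2 = 1681 <= 1740 < 1764 = 42^2.
Iterate m_{i+1} = d_i*a_i - m_i, d_{i+1} = (1740 - m_{i+1}^2)/d_i, a_{i+1} = floor((a_0 + m_{i+1})/d_{i+1}):
  m_1 = 1*41 - 0 = 41, d_1 = (1740 - 41^2)/1 = 59/1 = 59, a_1 = floor((41 + 41)/59) = 1.
  m_2 = 59*1 - 41 = 18, d_2 = (1740 - 18^2)/59 = 1416/59 = 24, a_2 = floor((41 + 18)/24) = 2.
  m_3 = 24*2 - 18 = 30, d_3 = (1740 - 30^2)/24 = 840/24 = 35, a_3 = floor((41 + 30)/35) = 2.
  m_4 = 35*2 - 30 = 40, d_4 = (1740 - 40^2)/35 = 140/35 = 4, a_4 = floor((41 + 40)/4) = 20.
  m_5 = 4*20 - 40 = 40, d_5 = (1740 - 40^2)/4 = 140/4 = 35, a_5 = floor((41 + 40)/35) = 2.
  m_6 = 35*2 - 40 = 30, d_6 = (1740 - 30^2)/35 = 840/35 = 24, a_6 = floor((41 + 30)/24) = 2.
  m_7 = 24*2 - 30 = 18, d_7 = (1740 - 18^2)/24 = 1416/24 = 59, a_7 = floor((41 + 18)/59) = 1.
  m_8 = 59*1 - 18 = 41, d_8 = (1740 - 41^2)/59 = 59/59 = 1, a_8 = floor((41 + 41)/1) = 82.
  m_9 = 1*82 - 41 = 41, d_9 = (1740 - 41^2)/1 = 59/1 = 59: (m_9, d_9) = (m_1, d_1) = (41, 59), so from here the quotients repeat a_1, ..., a_8; the period length is 8.
Hence the expansion of sqrt(1740) is a_0 = 41 followed by the repeating block 1, 2, 2, 20, 2, 2, 1, 82 (period 8).

[41; (1, 2, 2, 20, 2, 2, 1, 82)]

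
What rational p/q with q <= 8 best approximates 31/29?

9/8

Expand x = 31/29 as a continued fraction with the Euclidean algorithm:
  31 = 1*29 + 2, so a_0 = 1.
  29 = 14*2 + 1, so a_1 = 14.
  2 = 2*1 + 0, so a_2 = 2.
so x = [1; 14, 2].
Convergents (p_i = a_i*p_{i-1} + p_{i-2}, q_i = a_i*q_{i-1} + q_{i-2} with p_{-2}=0, p_{-1}=1, q_{-2}=1, q_{-1}=0), until the denominator exceeds 8:
  i=0: a_0=1, p_0 = 1*1 + 0 = 1, q_0 = 1*0 + 1 = 1.
  i=1: a_1=14, p_1 = 14*1 + 1 = 15, q_1 = 14*1 + 0 = 14.
q_1 = 14 > 8, so the last convergent with denominator <= 8 is p_0/q_0 = 1/1.
The closest fraction with denominator <= 8 is either p_0/q_0 or the intermediate fraction (k*p_0 + p_{-1})/(k*q_0 + q_{-1}) with the largest k >= 1 whose denominator stays <= 8; these approach x as k grows, and every other convergent or intermediate fraction in range is farther away.
Largest k: floor((8 - q_{-1})/q_0) = floor((8 - 0)/1) = 8 (using the seeds p_{-1} = 1, q_{-1} = 0).
That gives (8*1 + 1)/(8*1 + 0) = 9/8.
Compare the errors: |x - 1/1| = |31*1 - 1*29|/(29*1) = 2/29, and |x - 9/8| = |31*8 - 9*29|/(29*8) = 13/232.
Cross-multiplying, 13*29 = 377 < 464 = 2*232, so 13/232 is smaller: the intermediate fraction 9/8 is closer to x than 1/1.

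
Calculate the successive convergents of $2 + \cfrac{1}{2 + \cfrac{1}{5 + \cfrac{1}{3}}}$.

2/1, 5/2, 27/11, 86/35

Using the convergent recurrence p_i = a_i*p_{i-1} + p_{i-2}, q_i = a_i*q_{i-1} + q_{i-2} with p_{-2}=0, p_{-1}=1, q_{-2}=1, q_{-1}=0:
  i=0: a_0=2, p_0 = 2*1 + 0 = 2, q_0 = 2*0 + 1 = 1.
  i=1: a_1=2, p_1 = 2*2 + 1 = 5, q_1 = 2*1 + 0 = 2.
  i=2: a_2=5, p_2 = 5*5 + 2 = 27, q_2 = 5*2 + 1 = 11.
  i=3: a_3=3, p_3 = 3*27 + 5 = 86, q_3 = 3*11 + 2 = 35.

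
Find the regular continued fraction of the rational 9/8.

[1; 8]

Run the Euclidean algorithm on 9 and 8; the successive quotients are the partial quotients a_0, a_1, ... (each step inverts the fractional part left over by the previous one):
  9 = 1*8 + 1, so a_0 = 1.
  8 = 8*1 + 0, so a_1 = 8.
The remainder reaches 0 after 2 divisions, so the expansion has 2 partial quotients, read off in order.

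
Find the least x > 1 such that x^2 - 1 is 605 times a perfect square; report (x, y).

(x, y) = (930249, 37820)

First expand sqrt(605) as a continued fraction. With x_i = (sqrt(605) + m_i)/d_i and (m_0, d_0) = (0, 1): a_0 = floor(sqrt(605)) = 24, since 24^2 = 576 <= 605 < 625 = 25^2.
Iterate m_{i+1} = d_i*a_i - m_i, d_{i+1} = (605 - m_{i+1}^2)/d_i, a_{i+1} = floor((a_0 + m_{i+1})/d_{i+1}):
  m_1 = 1*24 - 0 = 24, d_1 = (605 - 24^2)/1 = 29/1 = 29, a_1 = floor((24 + 24)/29) = 1.
  m_2 = 29*1 - 24 = 5, d_2 = (605 - 5^2)/29 = 580/29 = 20, a_2 = floor((24 + 5)/20) = 1.
  m_3 = 20*1 - 5 = 15, d_3 = (605 - 15^2)/20 = 380/20 = 19, a_3 = floor((24 + 15)/19) = 2.
  m_4 = 19*2 - 15 = 23, d_4 = (605 - 23^2)/19 = 76/19 = 4, a_4 = floor((24 + 23)/4) = 11.
  m_5 = 4*11 - 23 = 21, d_5 = (605 - 21^2)/4 = 164/4 = 41, a_5 = floor((24 + 21)/41) = 1.
  m_6 = 41*1 - 21 = 20, d_6 = (605 - 20^2)/41 = 205/41 = 5, a_6 = floor((24 + 20)/5) = 8.
  m_7 = 5*8 - 20 = 20, d_7 = (605 - 20^2)/5 = 205/5 = 41, a_7 = floor((24 + 20)/41) = 1.
  m_8 = 41*1 - 20 = 21, d_8 = (605 - 21^2)/41 = 164/41 = 4, a_8 = floor((24 + 21)/4) = 11.
  m_9 = 4*11 - 21 = 23, d_9 = (605 - 23^2)/4 = 76/4 = 19, a_9 = floor((24 + 23)/19) = 2.
  m_10 = 19*2 - 23 = 15, d_10 = (605 - 15^2)/19 = 380/19 = 20, a_10 = floor((24 + 15)/20) = 1.
  m_11 = 20*1 - 15 = 5, d_11 = (605 - 5^2)/20 = 580/20 = 29, a_11 = floor((24 + 5)/29) = 1.
  m_12 = 29*1 - 5 = 24, d_12 = (605 - 24^2)/29 = 29/29 = 1, a_12 = floor((24 + 24)/1) = 48.
  m_13 = 1*48 - 24 = 24, d_13 = (605 - 24^2)/1 = 29/1 = 29: (m_13, d_13) = (m_1, d_1) = (24, 29), so from here the quotients repeat a_1, ..., a_12; the period length is 12.
So sqrt(605) = [24; (1, 1, 2, 11, 1, 8, 1, 11, 2, 1, 1, 48)] with period length k = 12.
k is even, so the fundamental solution of x^2 - 605y^2 = 1 is (p_{k-1}, q_{k-1}) = (p_11, q_11); compute convergents through index 11.
Convergents (p_i = a_i*p_{i-1} + p_{i-2}, q_i = a_i*q_{i-1} + q_{i-2} with p_{-2}=0, p_{-1}=1, q_{-2}=1, q_{-1}=0):
  i=0: a_0=24, p_0 = 24*1 + 0 = 24, q_0 = 24*0 + 1 = 1.
  i=1: a_1=1, p_1 = 1*24 + 1 = 25, q_1 = 1*1 + 0 = 1.
  i=2: a_2=1, p_2 = 1*25 + 24 = 49, q_2 = 1*1 + 1 = 2.
  i=3: a_3=2, p_3 = 2*49 + 25 = 123, q_3 = 2*2 + 1 = 5.
  i=4: a_4=11, p_4 = 11*123 + 49 = 1402, q_4 = 11*5 + 2 = 57.
  i=5: a_5=1, p_5 = 1*1402 + 123 = 1525, q_5 = 1*57 + 5 = 62.
  i=6: a_6=8, p_6 = 8*1525 + 1402 = 13602, q_6 = 8*62 + 57 = 553.
  i=7: a_7=1, p_7 = 1*13602 + 1525 = 15127, q_7 = 1*553 + 62 = 615.
  i=8: a_8=11, p_8 = 11*15127 + 13602 = 179999, q_8 = 11*615 + 553 = 7318.
  i=9: a_9=2, p_9 = 2*179999 + 15127 = 375125, q_9 = 2*7318 + 615 = 15251.
  i=10: a_10=1, p_10 = 1*375125 + 179999 = 555124, q_10 = 1*15251 + 7318 = 22569.
  i=11: a_11=1, p_11 = 1*555124 + 375125 = 930249, q_11 = 1*22569 + 15251 = 37820.
Check: 930249^2 - 605*37820^2 = 865363202001 - 865363202000 = 1, so (x, y) = (930249, 37820) solves the equation, and by the theorem it is the least positive solution.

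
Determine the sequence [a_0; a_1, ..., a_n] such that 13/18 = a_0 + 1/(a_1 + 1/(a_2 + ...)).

Run the Euclidean algorithm on 13 and 18; the successive quotients are the partial quotients a_0, a_1, ... (each step inverts the fractional part left over by the previous one):
  13 = 0*18 + 13, so a_0 = 0.
  18 = 1*13 + 5, so a_1 = 1.
  13 = 2*5 + 3, so a_2 = 2.
  5 = 1*3 + 2, so a_3 = 1.
  3 = 1*2 + 1, so a_4 = 1.
  2 = 2*1 + 0, so a_5 = 2.
The remainder reaches 0 after 6 divisions, so the expansion has 6 partial quotients, read off in order.

[0; 1, 2, 1, 1, 2]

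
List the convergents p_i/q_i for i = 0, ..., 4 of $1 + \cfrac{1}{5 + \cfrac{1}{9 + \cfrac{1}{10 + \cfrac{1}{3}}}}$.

Using the convergent recurrence p_i = a_i*p_{i-1} + p_{i-2}, q_i = a_i*q_{i-1} + q_{i-2} with p_{-2}=0, p_{-1}=1, q_{-2}=1, q_{-1}=0:
  i=0: a_0=1, p_0 = 1*1 + 0 = 1, q_0 = 1*0 + 1 = 1.
  i=1: a_1=5, p_1 = 5*1 + 1 = 6, q_1 = 5*1 + 0 = 5.
  i=2: a_2=9, p_2 = 9*6 + 1 = 55, q_2 = 9*5 + 1 = 46.
  i=3: a_3=10, p_3 = 10*55 + 6 = 556, q_3 = 10*46 + 5 = 465.
  i=4: a_4=3, p_4 = 3*556 + 55 = 1723, q_4 = 3*465 + 46 = 1441.

1/1, 6/5, 55/46, 556/465, 1723/1441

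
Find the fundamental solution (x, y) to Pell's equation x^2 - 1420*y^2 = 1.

(x, y) = (954809, 25338)

First expand sqrt(1420) as a continued fraction. With x_i = (sqrt(1420) + m_i)/d_i and (m_0, d_0) = (0, 1): a_0 = floor(sqrt(1420)) = 37, since 37^2 = 1369 <= 1420 < 1444 = 38^2.
Iterate m_{i+1} = d_i*a_i - m_i, d_{i+1} = (1420 - m_{i+1}^2)/d_i, a_{i+1} = floor((a_0 + m_{i+1})/d_{i+1}):
  m_1 = 1*37 - 0 = 37, d_1 = (1420 - 37^2)/1 = 51/1 = 51, a_1 = floor((37 + 37)/51) = 1.
  m_2 = 51*1 - 37 = 14, d_2 = (1420 - 14^2)/51 = 1224/51 = 24, a_2 = floor((37 + 14)/24) = 2.
  m_3 = 24*2 - 14 = 34, d_3 = (1420 - 34^2)/24 = 264/24 = 11, a_3 = floor((37 + 34)/11) = 6.
  m_4 = 11*6 - 34 = 32, d_4 = (1420 - 32^2)/11 = 396/11 = 36, a_4 = floor((37 + 32)/36) = 1.
  m_5 = 36*1 - 32 = 4, d_5 = (1420 - 4^2)/36 = 1404/36 = 39, a_5 = floor((37 + 4)/39) = 1.
  m_6 = 39*1 - 4 = 35, d_6 = (1420 - 35^2)/39 = 195/39 = 5, a_6 = floor((37 + 35)/5) = 14.
  m_7 = 5*14 - 35 = 35, d_7 = (1420 - 35^2)/5 = 195/5 = 39, a_7 = floor((37 + 35)/39) = 1.
  m_8 = 39*1 - 35 = 4, d_8 = (1420 - 4^2)/39 = 1404/39 = 36, a_8 = floor((37 + 4)/36) = 1.
  m_9 = 36*1 - 4 = 32, d_9 = (1420 - 32^2)/36 = 396/36 = 11, a_9 = floor((37 + 32)/11) = 6.
  m_10 = 11*6 - 32 = 34, d_10 = (1420 - 34^2)/11 = 264/11 = 24, a_10 = floor((37 + 34)/24) = 2.
  m_11 = 24*2 - 34 = 14, d_11 = (1420 - 14^2)/24 = 1224/24 = 51, a_11 = floor((37 + 14)/51) = 1.
  m_12 = 51*1 - 14 = 37, d_12 = (1420 - 37^2)/51 = 51/51 = 1, a_12 = floor((37 + 37)/1) = 74.
  m_13 = 1*74 - 37 = 37, d_13 = (1420 - 37^2)/1 = 51/1 = 51: (m_13, d_13) = (m_1, d_1) = (37, 51), so from here the quotients repeat a_1, ..., a_12; the period length is 12.
So sqrt(1420) = [37; (1, 2, 6, 1, 1, 14, 1, 1, 6, 2, 1, 74)] with period length k = 12.
k is even, so the fundamental solution of x^2 - 1420y^2 = 1 is (p_{k-1}, q_{k-1}) = (p_11, q_11); compute convergents through index 11.
Convergents (p_i = a_i*p_{i-1} + p_{i-2}, q_i = a_i*q_{i-1} + q_{i-2} with p_{-2}=0, p_{-1}=1, q_{-2}=1, q_{-1}=0):
  i=0: a_0=37, p_0 = 37*1 + 0 = 37, q_0 = 37*0 + 1 = 1.
  i=1: a_1=1, p_1 = 1*37 + 1 = 38, q_1 = 1*1 + 0 = 1.
  i=2: a_2=2, p_2 = 2*38 + 37 = 113, q_2 = 2*1 + 1 = 3.
  i=3: a_3=6, p_3 = 6*113 + 38 = 716, q_3 = 6*3 + 1 = 19.
  i=4: a_4=1, p_4 = 1*716 + 113 = 829, q_4 = 1*19 + 3 = 22.
  i=5: a_5=1, p_5 = 1*829 + 716 = 1545, q_5 = 1*22 + 19 = 41.
  i=6: a_6=14, p_6 = 14*1545 + 829 = 22459, q_6 = 14*41 + 22 = 596.
  i=7: a_7=1, p_7 = 1*22459 + 1545 = 24004, q_7 = 1*596 + 41 = 637.
  i=8: a_8=1, p_8 = 1*24004 + 22459 = 46463, q_8 = 1*637 + 596 = 1233.
  i=9: a_9=6, p_9 = 6*46463 + 24004 = 302782, q_9 = 6*1233 + 637 = 8035.
  i=10: a_10=2, p_10 = 2*302782 + 46463 = 652027, q_10 = 2*8035 + 1233 = 17303.
  i=11: a_11=1, p_11 = 1*652027 + 302782 = 954809, q_11 = 1*17303 + 8035 = 25338.
Check: 954809^2 - 1420*25338^2 = 911660226481 - 911660226480 = 1, so (x, y) = (954809, 25338) solves the equation, and by the theorem it is the least positive solution.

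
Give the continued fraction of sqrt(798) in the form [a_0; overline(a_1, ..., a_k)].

Write x_i = (sqrt(798) + m_i)/d_i with (m_0, d_0) = (0, 1). a_0 = floor(sqrt(798)) = 28, since 28^2 = 784 <= 798 < 841 = 29^2.
Iterate m_{i+1} = d_i*a_i - m_i, d_{i+1} = (798 - m_{i+1}^2)/d_i, a_{i+1} = floor((a_0 + m_{i+1})/d_{i+1}):
  m_1 = 1*28 - 0 = 28, d_1 = (798 - 28^2)/1 = 14/1 = 14, a_1 = floor((28 + 28)/14) = 4.
  m_2 = 14*4 - 28 = 28, d_2 = (798 - 28^2)/14 = 14/14 = 1, a_2 = floor((28 + 28)/1) = 56.
  m_3 = 1*56 - 28 = 28, d_3 = (798 - 28^2)/1 = 14/1 = 14: (m_3, d_3) = (m_1, d_1) = (28, 14), so from here the quotients repeat a_1, a_2; the period length is 2.
Hence the expansion of sqrt(798) is a_0 = 28 followed by the repeating block 4, 56 (period 2).

[28; overline(4, 56)]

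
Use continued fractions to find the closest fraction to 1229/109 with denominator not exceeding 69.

Expand x = 1229/109 as a continued fraction with the Euclidean algorithm:
  1229 = 11*109 + 30, so a_0 = 11.
  109 = 3*30 + 19, so a_1 = 3.
  30 = 1*19 + 11, so a_2 = 1.
  19 = 1*11 + 8, so a_3 = 1.
  11 = 1*8 + 3, so a_4 = 1.
  8 = 2*3 + 2, so a_5 = 2.
  3 = 1*2 + 1, so a_6 = 1.
  2 = 2*1 + 0, so a_7 = 2.
so x = [11; 3, 1, 1, 1, 2, 1, 2].
Convergents (p_i = a_i*p_{i-1} + p_{i-2}, q_i = a_i*q_{i-1} + q_{i-2} with p_{-2}=0, p_{-1}=1, q_{-2}=1, q_{-1}=0), until the denominator exceeds 69:
  i=0: a_0=11, p_0 = 11*1 + 0 = 11, q_0 = 11*0 + 1 = 1.
  i=1: a_1=3, p_1 = 3*11 + 1 = 34, q_1 = 3*1 + 0 = 3.
  i=2: a_2=1, p_2 = 1*34 + 11 = 45, q_2 = 1*3 + 1 = 4.
  i=3: a_3=1, p_3 = 1*45 + 34 = 79, q_3 = 1*4 + 3 = 7.
  i=4: a_4=1, p_4 = 1*79 + 45 = 124, q_4 = 1*7 + 4 = 11.
  i=5: a_5=2, p_5 = 2*124 + 79 = 327, q_5 = 2*11 + 7 = 29.
  i=6: a_6=1, p_6 = 1*327 + 124 = 451, q_6 = 1*29 + 11 = 40.
  i=7: a_7=2, p_7 = 2*451 + 327 = 1229, q_7 = 2*40 + 29 = 109.
q_7 = 109 > 69, so the last convergent with denominator <= 69 is p_6/q_6 = 451/40.
The closest fraction with denominator <= 69 is either p_6/q_6 or the intermediate fraction (k*p_6 + p_5)/(k*q_6 + q_5) with the largest k >= 1 whose denominator stays <= 69; these approach x as k grows, and every other convergent or intermediate fraction in range is farther away.
Largest k: floor((69 - q_5)/q_6) = floor((69 - 29)/40) = 1.
That gives (1*451 + 327)/(1*40 + 29) = 778/69.
Compare the errors: |x - 451/40| = |1229*40 - 451*109|/(109*40) = 1/4360, and |x - 778/69| = |1229*69 - 778*109|/(109*69) = 1/7521.
Cross-multiplying, 1*4360 = 4360 < 7521 = 1*7521, so 1/7521 is smaller: the intermediate fraction 778/69 is closer to x than 451/40.

778/69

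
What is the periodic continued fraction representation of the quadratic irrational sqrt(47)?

[6; (1, 5, 1, 12)]

Write x_i = (sqrt(47) + m_i)/d_i with (m_0, d_0) = (0, 1). a_0 = floor(sqrt(47)) = 6, since 6^2 = 36 <= 47 < 49 = 7^2.
Iterate m_{i+1} = d_i*a_i - m_i, d_{i+1} = (47 - m_{i+1}^2)/d_i, a_{i+1} = floor((a_0 + m_{i+1})/d_{i+1}):
  m_1 = 1*6 - 0 = 6, d_1 = (47 - 6^2)/1 = 11/1 = 11, a_1 = floor((6 + 6)/11) = 1.
  m_2 = 11*1 - 6 = 5, d_2 = (47 - 5^2)/11 = 22/11 = 2, a_2 = floor((6 + 5)/2) = 5.
  m_3 = 2*5 - 5 = 5, d_3 = (47 - 5^2)/2 = 22/2 = 11, a_3 = floor((6 + 5)/11) = 1.
  m_4 = 11*1 - 5 = 6, d_4 = (47 - 6^2)/11 = 11/11 = 1, a_4 = floor((6 + 6)/1) = 12.
  m_5 = 1*12 - 6 = 6, d_5 = (47 - 6^2)/1 = 11/1 = 11: (m_5, d_5) = (m_1, d_1) = (6, 11), so from here the quotients repeat a_1, ..., a_4; the period length is 4.
Hence the expansion of sqrt(47) is a_0 = 6 followed by the repeating block 1, 5, 1, 12 (period 4).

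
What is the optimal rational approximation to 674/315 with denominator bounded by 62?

Expand x = 674/315 as a continued fraction with the Euclidean algorithm:
  674 = 2*315 + 44, so a_0 = 2.
  315 = 7*44 + 7, so a_1 = 7.
  44 = 6*7 + 2, so a_2 = 6.
  7 = 3*2 + 1, so a_3 = 3.
  2 = 2*1 + 0, so a_4 = 2.
so x = [2; 7, 6, 3, 2].
Convergents (p_i = a_i*p_{i-1} + p_{i-2}, q_i = a_i*q_{i-1} + q_{i-2} with p_{-2}=0, p_{-1}=1, q_{-2}=1, q_{-1}=0), until the denominator exceeds 62:
  i=0: a_0=2, p_0 = 2*1 + 0 = 2, q_0 = 2*0 + 1 = 1.
  i=1: a_1=7, p_1 = 7*2 + 1 = 15, q_1 = 7*1 + 0 = 7.
  i=2: a_2=6, p_2 = 6*15 + 2 = 92, q_2 = 6*7 + 1 = 43.
  i=3: a_3=3, p_3 = 3*92 + 15 = 291, q_3 = 3*43 + 7 = 136.
q_3 = 136 > 62, so the last convergent with denominator <= 62 is p_2/q_2 = 92/43.
The closest fraction with denominator <= 62 is either p_2/q_2 or the intermediate fraction (k*p_2 + p_1)/(k*q_2 + q_1) with the largest k >= 1 whose denominator stays <= 62; these approach x as k grows, and every other convergent or intermediate fraction in range is farther away.
Largest k: floor((62 - q_1)/q_2) = floor((62 - 7)/43) = 1.
That gives (1*92 + 15)/(1*43 + 7) = 107/50.
Compare the errors: |x - 92/43| = |674*43 - 92*315|/(315*43) = 2/13545, and |x - 107/50| = |674*50 - 107*315|/(315*50) = 5/15750.
Cross-multiplying, 2*15750 = 31500 < 67725 = 5*13545, so 2/13545 is smaller: the convergent 92/43 is closer to x than 107/50.

92/43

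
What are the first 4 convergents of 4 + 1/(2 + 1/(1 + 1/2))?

Using the convergent recurrence p_i = a_i*p_{i-1} + p_{i-2}, q_i = a_i*q_{i-1} + q_{i-2} with p_{-2}=0, p_{-1}=1, q_{-2}=1, q_{-1}=0:
  i=0: a_0=4, p_0 = 4*1 + 0 = 4, q_0 = 4*0 + 1 = 1.
  i=1: a_1=2, p_1 = 2*4 + 1 = 9, q_1 = 2*1 + 0 = 2.
  i=2: a_2=1, p_2 = 1*9 + 4 = 13, q_2 = 1*2 + 1 = 3.
  i=3: a_3=2, p_3 = 2*13 + 9 = 35, q_3 = 2*3 + 2 = 8.

4/1, 9/2, 13/3, 35/8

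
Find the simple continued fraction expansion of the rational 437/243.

Run the Euclidean algorithm on 437 and 243; the successive quotients are the partial quotients a_0, a_1, ... (each step inverts the fractional part left over by the previous one):
  437 = 1*243 + 194, so a_0 = 1.
  243 = 1*194 + 49, so a_1 = 1.
  194 = 3*49 + 47, so a_2 = 3.
  49 = 1*47 + 2, so a_3 = 1.
  47 = 23*2 + 1, so a_4 = 23.
  2 = 2*1 + 0, so a_5 = 2.
The remainder reaches 0 after 6 divisions, so the expansion has 6 partial quotients, read off in order.

[1; 1, 3, 1, 23, 2]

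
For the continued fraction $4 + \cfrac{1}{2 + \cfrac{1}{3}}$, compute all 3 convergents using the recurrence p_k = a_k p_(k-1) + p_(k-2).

4/1, 9/2, 31/7

Using the convergent recurrence p_i = a_i*p_{i-1} + p_{i-2}, q_i = a_i*q_{i-1} + q_{i-2} with p_{-2}=0, p_{-1}=1, q_{-2}=1, q_{-1}=0:
  i=0: a_0=4, p_0 = 4*1 + 0 = 4, q_0 = 4*0 + 1 = 1.
  i=1: a_1=2, p_1 = 2*4 + 1 = 9, q_1 = 2*1 + 0 = 2.
  i=2: a_2=3, p_2 = 3*9 + 4 = 31, q_2 = 3*2 + 1 = 7.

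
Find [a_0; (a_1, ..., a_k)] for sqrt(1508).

Write x_i = (sqrt(1508) + m_i)/d_i with (m_0, d_0) = (0, 1). a_0 = floor(sqrt(1508)) = 38, since 38^2 = 1444 <= 1508 < 1521 = 39^2.
Iterate m_{i+1} = d_i*a_i - m_i, d_{i+1} = (1508 - m_{i+1}^2)/d_i, a_{i+1} = floor((a_0 + m_{i+1})/d_{i+1}):
  m_1 = 1*38 - 0 = 38, d_1 = (1508 - 38^2)/1 = 64/1 = 64, a_1 = floor((38 + 38)/64) = 1.
  m_2 = 64*1 - 38 = 26, d_2 = (1508 - 26^2)/64 = 832/64 = 13, a_2 = floor((38 + 26)/13) = 4.
  m_3 = 13*4 - 26 = 26, d_3 = (1508 - 26^2)/13 = 832/13 = 64, a_3 = floor((38 + 26)/64) = 1.
  m_4 = 64*1 - 26 = 38, d_4 = (1508 - 38^2)/64 = 64/64 = 1, a_4 = floor((38 + 38)/1) = 76.
  m_5 = 1*76 - 38 = 38, d_5 = (1508 - 38^2)/1 = 64/1 = 64: (m_5, d_5) = (m_1, d_1) = (38, 64), so from here the quotients repeat a_1, ..., a_4; the period length is 4.
Hence the expansion of sqrt(1508) is a_0 = 38 followed by the repeating block 1, 4, 1, 76 (period 4).

[38; (1, 4, 1, 76)]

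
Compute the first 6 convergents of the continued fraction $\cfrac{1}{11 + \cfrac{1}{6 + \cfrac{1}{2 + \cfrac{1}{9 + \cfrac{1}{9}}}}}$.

Using the convergent recurrence p_i = a_i*p_{i-1} + p_{i-2}, q_i = a_i*q_{i-1} + q_{i-2} with p_{-2}=0, p_{-1}=1, q_{-2}=1, q_{-1}=0:
  i=0: a_0=0, p_0 = 0*1 + 0 = 0, q_0 = 0*0 + 1 = 1.
  i=1: a_1=11, p_1 = 11*0 + 1 = 1, q_1 = 11*1 + 0 = 11.
  i=2: a_2=6, p_2 = 6*1 + 0 = 6, q_2 = 6*11 + 1 = 67.
  i=3: a_3=2, p_3 = 2*6 + 1 = 13, q_3 = 2*67 + 11 = 145.
  i=4: a_4=9, p_4 = 9*13 + 6 = 123, q_4 = 9*145 + 67 = 1372.
  i=5: a_5=9, p_5 = 9*123 + 13 = 1120, q_5 = 9*1372 + 145 = 12493.

0/1, 1/11, 6/67, 13/145, 123/1372, 1120/12493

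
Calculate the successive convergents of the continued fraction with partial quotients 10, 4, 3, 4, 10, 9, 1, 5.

Using the convergent recurrence p_i = a_i*p_{i-1} + p_{i-2}, q_i = a_i*q_{i-1} + q_{i-2} with p_{-2}=0, p_{-1}=1, q_{-2}=1, q_{-1}=0:
  i=0: a_0=10, p_0 = 10*1 + 0 = 10, q_0 = 10*0 + 1 = 1.
  i=1: a_1=4, p_1 = 4*10 + 1 = 41, q_1 = 4*1 + 0 = 4.
  i=2: a_2=3, p_2 = 3*41 + 10 = 133, q_2 = 3*4 + 1 = 13.
  i=3: a_3=4, p_3 = 4*133 + 41 = 573, q_3 = 4*13 + 4 = 56.
  i=4: a_4=10, p_4 = 10*573 + 133 = 5863, q_4 = 10*56 + 13 = 573.
  i=5: a_5=9, p_5 = 9*5863 + 573 = 53340, q_5 = 9*573 + 56 = 5213.
  i=6: a_6=1, p_6 = 1*53340 + 5863 = 59203, q_6 = 1*5213 + 573 = 5786.
  i=7: a_7=5, p_7 = 5*59203 + 53340 = 349355, q_7 = 5*5786 + 5213 = 34143.

10/1, 41/4, 133/13, 573/56, 5863/573, 53340/5213, 59203/5786, 349355/34143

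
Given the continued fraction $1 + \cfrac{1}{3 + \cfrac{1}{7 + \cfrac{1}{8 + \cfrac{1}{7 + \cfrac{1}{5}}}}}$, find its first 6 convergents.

1/1, 4/3, 29/22, 236/179, 1681/1275, 8641/6554

Using the convergent recurrence p_i = a_i*p_{i-1} + p_{i-2}, q_i = a_i*q_{i-1} + q_{i-2} with p_{-2}=0, p_{-1}=1, q_{-2}=1, q_{-1}=0:
  i=0: a_0=1, p_0 = 1*1 + 0 = 1, q_0 = 1*0 + 1 = 1.
  i=1: a_1=3, p_1 = 3*1 + 1 = 4, q_1 = 3*1 + 0 = 3.
  i=2: a_2=7, p_2 = 7*4 + 1 = 29, q_2 = 7*3 + 1 = 22.
  i=3: a_3=8, p_3 = 8*29 + 4 = 236, q_3 = 8*22 + 3 = 179.
  i=4: a_4=7, p_4 = 7*236 + 29 = 1681, q_4 = 7*179 + 22 = 1275.
  i=5: a_5=5, p_5 = 5*1681 + 236 = 8641, q_5 = 5*1275 + 179 = 6554.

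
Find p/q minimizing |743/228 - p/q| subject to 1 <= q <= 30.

88/27

Expand x = 743/228 as a continued fraction with the Euclidean algorithm:
  743 = 3*228 + 59, so a_0 = 3.
  228 = 3*59 + 51, so a_1 = 3.
  59 = 1*51 + 8, so a_2 = 1.
  51 = 6*8 + 3, so a_3 = 6.
  8 = 2*3 + 2, so a_4 = 2.
  3 = 1*2 + 1, so a_5 = 1.
  2 = 2*1 + 0, so a_6 = 2.
so x = [3; 3, 1, 6, 2, 1, 2].
Convergents (p_i = a_i*p_{i-1} + p_{i-2}, q_i = a_i*q_{i-1} + q_{i-2} with p_{-2}=0, p_{-1}=1, q_{-2}=1, q_{-1}=0), until the denominator exceeds 30:
  i=0: a_0=3, p_0 = 3*1 + 0 = 3, q_0 = 3*0 + 1 = 1.
  i=1: a_1=3, p_1 = 3*3 + 1 = 10, q_1 = 3*1 + 0 = 3.
  i=2: a_2=1, p_2 = 1*10 + 3 = 13, q_2 = 1*3 + 1 = 4.
  i=3: a_3=6, p_3 = 6*13 + 10 = 88, q_3 = 6*4 + 3 = 27.
  i=4: a_4=2, p_4 = 2*88 + 13 = 189, q_4 = 2*27 + 4 = 58.
q_4 = 58 > 30, so the last convergent with denominator <= 30 is p_3/q_3 = 88/27.
The closest fraction with denominator <= 30 is either p_3/q_3 or the intermediate fraction (k*p_3 + p_2)/(k*q_3 + q_2) with the largest k >= 1 whose denominator stays <= 30; these approach x as k grows, and every other convergent or intermediate fraction in range is farther away.
Largest k: floor((30 - q_2)/q_3) = floor((30 - 4)/27) = 0.
Since k = 0, no intermediate fraction beyond p_3/q_3 has denominator <= 30, so the convergent 88/27 is the closest (its error is |743*27 - 88*228|/(228*27) = 3/6156).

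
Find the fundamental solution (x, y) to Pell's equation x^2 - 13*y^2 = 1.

(x, y) = (649, 180)

First expand sqrt(13) as a continued fraction. With x_i = (sqrt(13) + m_i)/d_i and (m_0, d_0) = (0, 1): a_0 = floor(sqrt(13)) = 3, since 3^2 = 9 <= 13 < 16 = 4^2.
Iterate m_{i+1} = d_i*a_i - m_i, d_{i+1} = (13 - m_{i+1}^2)/d_i, a_{i+1} = floor((a_0 + m_{i+1})/d_{i+1}):
  m_1 = 1*3 - 0 = 3, d_1 = (13 - 3^2)/1 = 4/1 = 4, a_1 = floor((3 + 3)/4) = 1.
  m_2 = 4*1 - 3 = 1, d_2 = (13 - 1^2)/4 = 12/4 = 3, a_2 = floor((3 + 1)/3) = 1.
  m_3 = 3*1 - 1 = 2, d_3 = (13 - 2^2)/3 = 9/3 = 3, a_3 = floor((3 + 2)/3) = 1.
  m_4 = 3*1 - 2 = 1, d_4 = (13 - 1^2)/3 = 12/3 = 4, a_4 = floor((3 + 1)/4) = 1.
  m_5 = 4*1 - 1 = 3, d_5 = (13 - 3^2)/4 = 4/4 = 1, a_5 = floor((3 + 3)/1) = 6.
  m_6 = 1*6 - 3 = 3, d_6 = (13 - 3^2)/1 = 4/1 = 4: (m_6, d_6) = (m_1, d_1) = (3, 4), so from here the quotients repeat a_1, ..., a_5; the period length is 5.
So sqrt(13) = [3; (1, 1, 1, 1, 6)] with period length k = 5.
k is odd, so (p_{k-1}, q_{k-1}) only solves x^2 - 13y^2 = -1 and the fundamental solution of x^2 - 13y^2 = 1 is (p_{2k-1}, q_{2k-1}) = (p_9, q_9); compute convergents through index 9, running through the period twice.
Convergents (p_i = a_i*p_{i-1} + p_{i-2}, q_i = a_i*q_{i-1} + q_{i-2} with p_{-2}=0, p_{-1}=1, q_{-2}=1, q_{-1}=0):
  i=0: a_0=3, p_0 = 3*1 + 0 = 3, q_0 = 3*0 + 1 = 1.
  i=1: a_1=1, p_1 = 1*3 + 1 = 4, q_1 = 1*1 + 0 = 1.
  i=2: a_2=1, p_2 = 1*4 + 3 = 7, q_2 = 1*1 + 1 = 2.
  i=3: a_3=1, p_3 = 1*7 + 4 = 11, q_3 = 1*2 + 1 = 3.
  i=4: a_4=1, p_4 = 1*11 + 7 = 18, q_4 = 1*3 + 2 = 5.
  i=5: a_5=6, p_5 = 6*18 + 11 = 119, q_5 = 6*5 + 3 = 33.
  i=6: a_6=1, p_6 = 1*119 + 18 = 137, q_6 = 1*33 + 5 = 38.
  i=7: a_7=1, p_7 = 1*137 + 119 = 256, q_7 = 1*38 + 33 = 71.
  i=8: a_8=1, p_8 = 1*256 + 137 = 393, q_8 = 1*71 + 38 = 109.
  i=9: a_9=1, p_9 = 1*393 + 256 = 649, q_9 = 1*109 + 71 = 180.
Indeed p_4^2 - 13*q_4^2 = 324 - 325 = -1, not +1.
Check: 649^2 - 13*180^2 = 421201 - 421200 = 1, so (x, y) = (649, 180) solves the equation, and by the theorem it is the least positive solution.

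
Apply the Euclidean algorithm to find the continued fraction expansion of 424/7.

Run the Euclidean algorithm on 424 and 7; the successive quotients are the partial quotients a_0, a_1, ... (each step inverts the fractional part left over by the previous one):
  424 = 60*7 + 4, so a_0 = 60.
  7 = 1*4 + 3, so a_1 = 1.
  4 = 1*3 + 1, so a_2 = 1.
  3 = 3*1 + 0, so a_3 = 3.
The remainder reaches 0 after 4 divisions, so the expansion has 4 partial quotients, read off in order.

[60; 1, 1, 3]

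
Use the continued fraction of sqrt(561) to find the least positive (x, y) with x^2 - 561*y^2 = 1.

(x, y) = (522785, 22072)

First expand sqrt(561) as a continued fraction. With x_i = (sqrt(561) + m_i)/d_i and (m_0, d_0) = (0, 1): a_0 = floor(sqrt(561)) = 23, since 23^2 = 529 <= 561 < 576 = 24^2.
Iterate m_{i+1} = d_i*a_i - m_i, d_{i+1} = (561 - m_{i+1}^2)/d_i, a_{i+1} = floor((a_0 + m_{i+1})/d_{i+1}):
  m_1 = 1*23 - 0 = 23, d_1 = (561 - 23^2)/1 = 32/1 = 32, a_1 = floor((23 + 23)/32) = 1.
  m_2 = 32*1 - 23 = 9, d_2 = (561 - 9^2)/32 = 480/32 = 15, a_2 = floor((23 + 9)/15) = 2.
  m_3 = 15*2 - 9 = 21, d_3 = (561 - 21^2)/15 = 120/15 = 8, a_3 = floor((23 + 21)/8) = 5.
  m_4 = 8*5 - 21 = 19, d_4 = (561 - 19^2)/8 = 200/8 = 25, a_4 = floor((23 + 19)/25) = 1.
  m_5 = 25*1 - 19 = 6, d_5 = (561 - 6^2)/25 = 525/25 = 21, a_5 = floor((23 + 6)/21) = 1.
  m_6 = 21*1 - 6 = 15, d_6 = (561 - 15^2)/21 = 336/21 = 16, a_6 = floor((23 + 15)/16) = 2.
  m_7 = 16*2 - 15 = 17, d_7 = (561 - 17^2)/16 = 272/16 = 17, a_7 = floor((23 + 17)/17) = 2.
  m_8 = 17*2 - 17 = 17, d_8 = (561 - 17^2)/17 = 272/17 = 16, a_8 = floor((23 + 17)/16) = 2.
  m_9 = 16*2 - 17 = 15, d_9 = (561 - 15^2)/16 = 336/16 = 21, a_9 = floor((23 + 15)/21) = 1.
  m_10 = 21*1 - 15 = 6, d_10 = (561 - 6^2)/21 = 525/21 = 25, a_10 = floor((23 + 6)/25) = 1.
  m_11 = 25*1 - 6 = 19, d_11 = (561 - 19^2)/25 = 200/25 = 8, a_11 = floor((23 + 19)/8) = 5.
  m_12 = 8*5 - 19 = 21, d_12 = (561 - 21^2)/8 = 120/8 = 15, a_12 = floor((23 + 21)/15) = 2.
  m_13 = 15*2 - 21 = 9, d_13 = (561 - 9^2)/15 = 480/15 = 32, a_13 = floor((23 + 9)/32) = 1.
  m_14 = 32*1 - 9 = 23, d_14 = (561 - 23^2)/32 = 32/32 = 1, a_14 = floor((23 + 23)/1) = 46.
  m_15 = 1*46 - 23 = 23, d_15 = (561 - 23^2)/1 = 32/1 = 32: (m_15, d_15) = (m_1, d_1) = (23, 32), so from here the quotients repeat a_1, ..., a_14; the period length is 14.
So sqrt(561) = [23; (1, 2, 5, 1, 1, 2, 2, 2, 1, 1, 5, 2, 1, 46)] with period length k = 14.
k is even, so the fundamental solution of x^2 - 561y^2 = 1 is (p_{k-1}, q_{k-1}) = (p_13, q_13); compute convergents through index 13.
Convergents (p_i = a_i*p_{i-1} + p_{i-2}, q_i = a_i*q_{i-1} + q_{i-2} with p_{-2}=0, p_{-1}=1, q_{-2}=1, q_{-1}=0):
  i=0: a_0=23, p_0 = 23*1 + 0 = 23, q_0 = 23*0 + 1 = 1.
  i=1: a_1=1, p_1 = 1*23 + 1 = 24, q_1 = 1*1 + 0 = 1.
  i=2: a_2=2, p_2 = 2*24 + 23 = 71, q_2 = 2*1 + 1 = 3.
  i=3: a_3=5, p_3 = 5*71 + 24 = 379, q_3 = 5*3 + 1 = 16.
  i=4: a_4=1, p_4 = 1*379 + 71 = 450, q_4 = 1*16 + 3 = 19.
  i=5: a_5=1, p_5 = 1*450 + 379 = 829, q_5 = 1*19 + 16 = 35.
  i=6: a_6=2, p_6 = 2*829 + 450 = 2108, q_6 = 2*35 + 19 = 89.
  i=7: a_7=2, p_7 = 2*2108 + 829 = 5045, q_7 = 2*89 + 35 = 213.
  i=8: a_8=2, p_8 = 2*5045 + 2108 = 12198, q_8 = 2*213 + 89 = 515.
  i=9: a_9=1, p_9 = 1*12198 + 5045 = 17243, q_9 = 1*515 + 213 = 728.
  i=10: a_10=1, p_10 = 1*17243 + 12198 = 29441, q_10 = 1*728 + 515 = 1243.
  i=11: a_11=5, p_11 = 5*29441 + 17243 = 164448, q_11 = 5*1243 + 728 = 6943.
  i=12: a_12=2, p_12 = 2*164448 + 29441 = 358337, q_12 = 2*6943 + 1243 = 15129.
  i=13: a_13=1, p_13 = 1*358337 + 164448 = 522785, q_13 = 1*15129 + 6943 = 22072.
Check: 522785^2 - 561*22072^2 = 273304156225 - 273304156224 = 1, so (x, y) = (522785, 22072) solves the equation, and by the theorem it is the least positive solution.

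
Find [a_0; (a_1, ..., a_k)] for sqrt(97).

[9; (1, 5, 1, 1, 1, 1, 1, 1, 5, 1, 18)]

Write x_i = (sqrt(97) + m_i)/d_i with (m_0, d_0) = (0, 1). a_0 = floor(sqrt(97)) = 9, since 9^2 = 81 <= 97 < 100 = 10^2.
Iterate m_{i+1} = d_i*a_i - m_i, d_{i+1} = (97 - m_{i+1}^2)/d_i, a_{i+1} = floor((a_0 + m_{i+1})/d_{i+1}):
  m_1 = 1*9 - 0 = 9, d_1 = (97 - 9^2)/1 = 16/1 = 16, a_1 = floor((9 + 9)/16) = 1.
  m_2 = 16*1 - 9 = 7, d_2 = (97 - 7^2)/16 = 48/16 = 3, a_2 = floor((9 + 7)/3) = 5.
  m_3 = 3*5 - 7 = 8, d_3 = (97 - 8^2)/3 = 33/3 = 11, a_3 = floor((9 + 8)/11) = 1.
  m_4 = 11*1 - 8 = 3, d_4 = (97 - 3^2)/11 = 88/11 = 8, a_4 = floor((9 + 3)/8) = 1.
  m_5 = 8*1 - 3 = 5, d_5 = (97 - 5^2)/8 = 72/8 = 9, a_5 = floor((9 + 5)/9) = 1.
  m_6 = 9*1 - 5 = 4, d_6 = (97 - 4^2)/9 = 81/9 = 9, a_6 = floor((9 + 4)/9) = 1.
  m_7 = 9*1 - 4 = 5, d_7 = (97 - 5^2)/9 = 72/9 = 8, a_7 = floor((9 + 5)/8) = 1.
  m_8 = 8*1 - 5 = 3, d_8 = (97 - 3^2)/8 = 88/8 = 11, a_8 = floor((9 + 3)/11) = 1.
  m_9 = 11*1 - 3 = 8, d_9 = (97 - 8^2)/11 = 33/11 = 3, a_9 = floor((9 + 8)/3) = 5.
  m_10 = 3*5 - 8 = 7, d_10 = (97 - 7^2)/3 = 48/3 = 16, a_10 = floor((9 + 7)/16) = 1.
  m_11 = 16*1 - 7 = 9, d_11 = (97 - 9^2)/16 = 16/16 = 1, a_11 = floor((9 + 9)/1) = 18.
  m_12 = 1*18 - 9 = 9, d_12 = (97 - 9^2)/1 = 16/1 = 16: (m_12, d_12) = (m_1, d_1) = (9, 16), so from here the quotients repeat a_1, ..., a_11; the period length is 11.
Hence the expansion of sqrt(97) is a_0 = 9 followed by the repeating block 1, 5, 1, 1, 1, 1, 1, 1, 5, 1, 18 (period 11).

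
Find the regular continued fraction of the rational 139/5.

Run the Euclidean algorithm on 139 and 5; the successive quotients are the partial quotients a_0, a_1, ... (each step inverts the fractional part left over by the previous one):
  139 = 27*5 + 4, so a_0 = 27.
  5 = 1*4 + 1, so a_1 = 1.
  4 = 4*1 + 0, so a_2 = 4.
The remainder reaches 0 after 3 divisions, so the expansion has 3 partial quotients, read off in order.

[27; 1, 4]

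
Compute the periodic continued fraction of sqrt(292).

[17; (11, 2, 1, 3, 8, 3, 1, 2, 11, 34)]

Write x_i = (sqrt(292) + m_i)/d_i with (m_0, d_0) = (0, 1). a_0 = floor(sqrt(292)) = 17, since 17^2 = 289 <= 292 < 324 = 18^2.
Iterate m_{i+1} = d_i*a_i - m_i, d_{i+1} = (292 - m_{i+1}^2)/d_i, a_{i+1} = floor((a_0 + m_{i+1})/d_{i+1}):
  m_1 = 1*17 - 0 = 17, d_1 = (292 - 17^2)/1 = 3/1 = 3, a_1 = floor((17 + 17)/3) = 11.
  m_2 = 3*11 - 17 = 16, d_2 = (292 - 16^2)/3 = 36/3 = 12, a_2 = floor((17 + 16)/12) = 2.
  m_3 = 12*2 - 16 = 8, d_3 = (292 - 8^2)/12 = 228/12 = 19, a_3 = floor((17 + 8)/19) = 1.
  m_4 = 19*1 - 8 = 11, d_4 = (292 - 11^2)/19 = 171/19 = 9, a_4 = floor((17 + 11)/9) = 3.
  m_5 = 9*3 - 11 = 16, d_5 = (292 - 16^2)/9 = 36/9 = 4, a_5 = floor((17 + 16)/4) = 8.
  m_6 = 4*8 - 16 = 16, d_6 = (292 - 16^2)/4 = 36/4 = 9, a_6 = floor((17 + 16)/9) = 3.
  m_7 = 9*3 - 16 = 11, d_7 = (292 - 11^2)/9 = 171/9 = 19, a_7 = floor((17 + 11)/19) = 1.
  m_8 = 19*1 - 11 = 8, d_8 = (292 - 8^2)/19 = 228/19 = 12, a_8 = floor((17 + 8)/12) = 2.
  m_9 = 12*2 - 8 = 16, d_9 = (292 - 16^2)/12 = 36/12 = 3, a_9 = floor((17 + 16)/3) = 11.
  m_10 = 3*11 - 16 = 17, d_10 = (292 - 17^2)/3 = 3/3 = 1, a_10 = floor((17 + 17)/1) = 34.
  m_11 = 1*34 - 17 = 17, d_11 = (292 - 17^2)/1 = 3/1 = 3: (m_11, d_11) = (m_1, d_1) = (17, 3), so from here the quotients repeat a_1, ..., a_10; the period length is 10.
Hence the expansion of sqrt(292) is a_0 = 17 followed by the repeating block 11, 2, 1, 3, 8, 3, 1, 2, 11, 34 (period 10).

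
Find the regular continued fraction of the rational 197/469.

[0; 2, 2, 1, 1, 1, 2, 9]

Run the Euclidean algorithm on 197 and 469; the successive quotients are the partial quotients a_0, a_1, ... (each step inverts the fractional part left over by the previous one):
  197 = 0*469 + 197, so a_0 = 0.
  469 = 2*197 + 75, so a_1 = 2.
  197 = 2*75 + 47, so a_2 = 2.
  75 = 1*47 + 28, so a_3 = 1.
  47 = 1*28 + 19, so a_4 = 1.
  28 = 1*19 + 9, so a_5 = 1.
  19 = 2*9 + 1, so a_6 = 2.
  9 = 9*1 + 0, so a_7 = 9.
The remainder reaches 0 after 8 divisions, so the expansion has 8 partial quotients, read off in order.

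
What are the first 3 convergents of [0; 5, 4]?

0/1, 1/5, 4/21

Using the convergent recurrence p_i = a_i*p_{i-1} + p_{i-2}, q_i = a_i*q_{i-1} + q_{i-2} with p_{-2}=0, p_{-1}=1, q_{-2}=1, q_{-1}=0:
  i=0: a_0=0, p_0 = 0*1 + 0 = 0, q_0 = 0*0 + 1 = 1.
  i=1: a_1=5, p_1 = 5*0 + 1 = 1, q_1 = 5*1 + 0 = 5.
  i=2: a_2=4, p_2 = 4*1 + 0 = 4, q_2 = 4*5 + 1 = 21.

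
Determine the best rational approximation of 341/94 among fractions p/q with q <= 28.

98/27

Expand x = 341/94 as a continued fraction with the Euclidean algorithm:
  341 = 3*94 + 59, so a_0 = 3.
  94 = 1*59 + 35, so a_1 = 1.
  59 = 1*35 + 24, so a_2 = 1.
  35 = 1*24 + 11, so a_3 = 1.
  24 = 2*11 + 2, so a_4 = 2.
  11 = 5*2 + 1, so a_5 = 5.
  2 = 2*1 + 0, so a_6 = 2.
so x = [3; 1, 1, 1, 2, 5, 2].
Convergents (p_i = a_i*p_{i-1} + p_{i-2}, q_i = a_i*q_{i-1} + q_{i-2} with p_{-2}=0, p_{-1}=1, q_{-2}=1, q_{-1}=0), until the denominator exceeds 28:
  i=0: a_0=3, p_0 = 3*1 + 0 = 3, q_0 = 3*0 + 1 = 1.
  i=1: a_1=1, p_1 = 1*3 + 1 = 4, q_1 = 1*1 + 0 = 1.
  i=2: a_2=1, p_2 = 1*4 + 3 = 7, q_2 = 1*1 + 1 = 2.
  i=3: a_3=1, p_3 = 1*7 + 4 = 11, q_3 = 1*2 + 1 = 3.
  i=4: a_4=2, p_4 = 2*11 + 7 = 29, q_4 = 2*3 + 2 = 8.
  i=5: a_5=5, p_5 = 5*29 + 11 = 156, q_5 = 5*8 + 3 = 43.
q_5 = 43 > 28, so the last convergent with denominator <= 28 is p_4/q_4 = 29/8.
The closest fraction with denominator <= 28 is either p_4/q_4 or the intermediate fraction (k*p_4 + p_3)/(k*q_4 + q_3) with the largest k >= 1 whose denominator stays <= 28; these approach x as k grows, and every other convergent or intermediate fraction in range is farther away.
Largest k: floor((28 - q_3)/q_4) = floor((28 - 3)/8) = 3.
That gives (3*29 + 11)/(3*8 + 3) = 98/27.
Compare the errors: |x - 29/8| = |341*8 - 29*94|/(94*8) = 2/752, and |x - 98/27| = |341*27 - 98*94|/(94*27) = 5/2538.
Cross-multiplying, 5*752 = 3760 < 5076 = 2*2538, so 5/2538 is smaller: the intermediate fraction 98/27 is closer to x than 29/8.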